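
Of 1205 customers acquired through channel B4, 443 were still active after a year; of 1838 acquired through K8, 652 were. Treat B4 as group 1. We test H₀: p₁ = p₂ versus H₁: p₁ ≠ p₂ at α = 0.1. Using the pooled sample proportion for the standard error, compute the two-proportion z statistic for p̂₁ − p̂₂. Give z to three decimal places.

z = 0.725

p̂₁ = 443/1205 ≈ 0.36763, p̂₂ = 652/1838 ≈ 0.35473.
Pooled p̂ = (443+652)/(1205+1838) = 1095/3043 = 0.35984.
SE = √(0.230356 × 0.00137395) = 0.01779.
z = (0.36763 − 0.35473)/0.01779 = 0.01290/0.01779 = 0.725.
p-value = 2·P(Z > 0.725) ≈ 0.4683. With α = 0.1, fail to reject H₀.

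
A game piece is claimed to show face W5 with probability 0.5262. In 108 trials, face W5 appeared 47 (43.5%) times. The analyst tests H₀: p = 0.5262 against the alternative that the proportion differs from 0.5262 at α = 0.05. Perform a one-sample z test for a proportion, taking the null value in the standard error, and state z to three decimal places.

p̂ = 47/108 = 0.43519.
SE = √(p₀(1−p₀)/n) = √(0.24931/108) = 0.04805.
z = (0.43519 − 0.5262)/0.04805 = -0.09101/0.04805 = -1.894.
p-value = 2·P(Z > 1.894) ≈ 0.0582, so at α = 0.05 we fail to reject H₀.

z = -1.894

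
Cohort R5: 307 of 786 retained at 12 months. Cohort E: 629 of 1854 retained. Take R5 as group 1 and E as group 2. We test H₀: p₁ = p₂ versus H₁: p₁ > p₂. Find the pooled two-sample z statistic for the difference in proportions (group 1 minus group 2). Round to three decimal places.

z = 2.520

p̂₁ = 307/786 ≈ 0.390585, p̂₂ = 629/1854 ≈ 0.339266.
Pooled p̂ = (307+629)/(786+1854) = 936/2640 = 0.354545.
SE = √(0.228843 × 0.00181164) = 0.020361.
z = (0.390585 − 0.339266)/0.020361 = 0.051319/0.020361 = 2.520.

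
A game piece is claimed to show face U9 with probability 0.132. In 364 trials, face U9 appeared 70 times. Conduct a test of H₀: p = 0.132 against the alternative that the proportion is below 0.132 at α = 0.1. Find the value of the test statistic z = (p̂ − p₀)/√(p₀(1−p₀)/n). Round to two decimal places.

z = 3.40

p̂ = 70/364 = 0.19231.
Under H₀, SE = √(0.132·0.868/364) = √(0.000314769) = 0.01774.
z = (0.19231 − 0.132)/0.01774 = 0.06031/0.01774 = 3.40.
p-value = P(Z < 3.399) ≈ 0.9997, so at α = 0.1 we fail to reject H₀.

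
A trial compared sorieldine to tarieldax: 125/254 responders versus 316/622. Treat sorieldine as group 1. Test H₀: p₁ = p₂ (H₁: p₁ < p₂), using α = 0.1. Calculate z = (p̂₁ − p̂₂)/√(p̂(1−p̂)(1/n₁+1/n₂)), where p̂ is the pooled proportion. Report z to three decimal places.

z = -0.427

p̂₁ = 125/254 = 0.49213, p̂₂ = 316/622 = 0.50804.
Pooled p̂ = (125+316)/(254+622) = 441/876 = 0.50342.
SE = √(p̂(1−p̂)(1/n₁+1/n₂)) = √(0.50342·0.49658·0.00554472) = √(0.00138612) = 0.03723.
z = (0.49213 − 0.50804)/0.03723 = -0.01591/0.03723 = -0.427.
p-value = P(Z < -0.427) ≈ 0.3345. With α = 0.1, fail to reject H₀.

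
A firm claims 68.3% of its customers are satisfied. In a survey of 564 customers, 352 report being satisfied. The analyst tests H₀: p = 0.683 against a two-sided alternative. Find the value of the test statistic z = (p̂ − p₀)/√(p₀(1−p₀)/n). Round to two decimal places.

p̂ = 352/564 = 0.6241.
Standard error under H₀: √(0.683×0.317/564) = 0.0196.
z = (0.6241 − 0.683)/0.0196 = -0.0589/0.0196 = -3.01.

z = -3.01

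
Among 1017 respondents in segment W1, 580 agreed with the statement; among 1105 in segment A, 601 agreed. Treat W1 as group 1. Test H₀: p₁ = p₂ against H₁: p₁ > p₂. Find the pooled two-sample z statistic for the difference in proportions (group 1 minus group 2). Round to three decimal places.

p̂₁ = 580/1017 = 0.570305, p̂₂ = 601/1105 = 0.543891.
Pooled p̂ = (580+601)/(1017+1105) = 1181/2122 = 0.556550.
SE = √(p̂(1−p̂)(1/n₁+1/n₂)) = √(0.556550·0.443450·0.00188826) = √(0.000466027) = 0.021588.
z = (0.570305 − 0.543891)/0.021588 = 0.026414/0.021588 = 1.224.

z = 1.224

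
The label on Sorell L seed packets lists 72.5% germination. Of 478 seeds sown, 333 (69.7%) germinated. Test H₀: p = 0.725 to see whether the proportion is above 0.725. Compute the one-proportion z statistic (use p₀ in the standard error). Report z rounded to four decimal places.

p̂ = 333/478 = 0.696653.
SE = √(p₀(1−p₀)/n) = √(0.19937/478) = 0.020423.
z = (0.696653 − 0.725)/0.020423 = -0.028347/0.020423 = -1.3880.
p-value = P(Z > -1.388) ≈ 0.9174.

z = -1.3880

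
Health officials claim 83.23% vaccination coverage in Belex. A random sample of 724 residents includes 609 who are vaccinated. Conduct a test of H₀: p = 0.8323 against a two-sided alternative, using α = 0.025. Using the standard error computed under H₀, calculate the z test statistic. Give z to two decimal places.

p̂ = 609/724 ≈ 0.8412.
Standard error under H₀: √(0.8323×0.1677/724) = 0.0139.
z = (0.8412 − 0.8323)/0.0139 = 0.0089/0.0139 = 0.64.
p-value = 2·P(Z > 0.638) ≈ 0.5234; since p > α = 0.025, fail to reject H₀.

z = 0.64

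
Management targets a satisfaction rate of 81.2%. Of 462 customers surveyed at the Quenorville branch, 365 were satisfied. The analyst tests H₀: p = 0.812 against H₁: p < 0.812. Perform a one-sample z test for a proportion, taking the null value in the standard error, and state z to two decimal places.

z = -1.21

p̂ = 365/462 ≈ 0.7900.
SE = √(p₀(1−p₀)/n) = √(0.15266/462) = 0.0182.
z = (0.7900 − 0.812)/0.0182 = -0.0220/0.0182 = -1.21.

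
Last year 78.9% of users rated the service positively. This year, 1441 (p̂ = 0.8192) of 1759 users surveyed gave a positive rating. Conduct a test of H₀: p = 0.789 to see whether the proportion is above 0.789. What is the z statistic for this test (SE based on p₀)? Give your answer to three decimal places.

z = 3.106

p̂ = 1441/1759 ≈ 0.81922.
Under H₀, SE = √(0.789·0.211/1759) = √(9.46441e-05) = 0.00973.
z = (0.81922 − 0.789)/0.00973 = 0.03022/0.00973 = 3.106.
p-value = P(Z > 3.106) ≈ 0.0009.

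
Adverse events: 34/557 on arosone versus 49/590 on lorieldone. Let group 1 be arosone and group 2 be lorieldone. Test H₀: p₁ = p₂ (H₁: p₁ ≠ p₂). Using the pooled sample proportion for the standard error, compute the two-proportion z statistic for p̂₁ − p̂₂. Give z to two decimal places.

z = -1.44

p̂₁ = 34/557 ≈ 0.0610, p̂₂ = 49/590 ≈ 0.0831.
Pooled p̂ = (34+49)/(557+590) = 83/1147 = 0.0724.
SE = √(p̂(1−p̂)(1/n₁+1/n₂)) = √(0.0724·0.9276·0.00349025) = √(0.000234287) = 0.0153.
z = (0.0610 − 0.0831)/0.0153 = -0.0221/0.0153 = -1.44.
Two-sided p-value ≈ 2·Φ(−1.438) = 0.1505.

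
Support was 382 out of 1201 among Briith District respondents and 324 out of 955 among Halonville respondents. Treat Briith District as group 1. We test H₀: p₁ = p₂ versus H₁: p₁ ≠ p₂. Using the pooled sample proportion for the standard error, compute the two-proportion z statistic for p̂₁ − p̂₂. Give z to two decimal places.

p̂₁ = 382/1201 ≈ 0.3181, p̂₂ = 324/955 ≈ 0.3393.
Pooled p̂ = (382+324)/(1201+955) = 706/2156 = 0.3275.
SE = √(p̂(1−p̂)(1/n₁+1/n₂)) = √(0.3275·0.6725·0.00187976) = √(0.000413978) = 0.0203.
z = (0.3181 − 0.3393)/0.0203 = -0.0212/0.0203 = -1.04.
Two-sided p-value ≈ 2·Φ(−1.042) = 0.2975.

z = -1.04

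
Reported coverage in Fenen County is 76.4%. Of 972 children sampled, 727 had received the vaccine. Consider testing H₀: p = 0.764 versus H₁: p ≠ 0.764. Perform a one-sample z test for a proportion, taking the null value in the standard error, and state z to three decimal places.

p̂ = 727/972 = 0.74794.
SE = √(p₀(1−p₀)/n) = √(0.1803/972) = 0.01362.
z = (0.74794 − 0.764)/0.01362 = -0.01606/0.01362 = -1.179.

z = -1.179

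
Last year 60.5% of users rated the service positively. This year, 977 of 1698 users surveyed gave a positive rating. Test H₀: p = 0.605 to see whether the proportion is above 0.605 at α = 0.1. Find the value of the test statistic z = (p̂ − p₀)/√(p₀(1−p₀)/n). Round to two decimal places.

p̂ = 977/1698 ≈ 0.57538.
Standard error under H₀: √(0.605×0.395/1698) = 0.01186.
z = (0.57538 − 0.605)/0.01186 = -0.02962/0.01186 = -2.50.
p-value = P(Z > -2.497) ≈ 0.9937. With α = 0.1, fail to reject H₀.

z = -2.50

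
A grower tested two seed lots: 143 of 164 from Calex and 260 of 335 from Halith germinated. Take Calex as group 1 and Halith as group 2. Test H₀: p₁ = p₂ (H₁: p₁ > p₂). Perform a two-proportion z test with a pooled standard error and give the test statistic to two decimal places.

z = 2.55

p̂₁ = 143/164 = 0.8720, p̂₂ = 260/335 = 0.7761.
Pooled p̂ = (143+260)/(164+335) = 403/499 = 0.8076.
SE = √(0.155373 × 0.00908264) = 0.0376.
z = (0.8720 − 0.7761)/0.0376 = 0.0959/0.0376 = 2.55.
p-value = P(Z > 2.551) ≈ 0.0054.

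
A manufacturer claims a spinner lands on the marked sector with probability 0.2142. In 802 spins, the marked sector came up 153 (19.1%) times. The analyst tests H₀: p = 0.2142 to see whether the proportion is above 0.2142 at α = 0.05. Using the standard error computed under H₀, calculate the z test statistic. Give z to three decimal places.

z = -1.617

p̂ = 153/802 = 0.19077.
Under H₀, SE = √(0.2142·0.7858/802) = √(0.000209873) = 0.01449.
z = (0.19077 − 0.2142)/0.01449 = -0.02343/0.01449 = -1.617.
p-value = P(Z > -1.617) ≈ 0.9471, so at α = 0.05 we fail to reject H₀.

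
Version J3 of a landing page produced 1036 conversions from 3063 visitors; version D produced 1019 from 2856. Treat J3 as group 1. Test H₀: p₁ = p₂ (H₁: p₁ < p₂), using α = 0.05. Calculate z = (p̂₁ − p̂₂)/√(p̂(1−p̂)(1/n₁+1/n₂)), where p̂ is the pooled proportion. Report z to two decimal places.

p̂₁ = 1036/3063 ≈ 0.3382, p̂₂ = 1019/2856 ≈ 0.3568.
Pooled p̂ = (1036+1019)/(3063+2856) = 2055/5919 = 0.3472.
SE = √(p̂(1−p̂)(1/n₁+1/n₂)) = √(0.3472·0.6528·0.000676617) = √(0.000153354) = 0.0124.
z = (0.3382 − 0.3568)/0.0124 = -0.0186/0.0124 = -1.50.
p-value = P(Z < -1.499) ≈ 0.0669; since p > α = 0.05, fail to reject H₀.

z = -1.50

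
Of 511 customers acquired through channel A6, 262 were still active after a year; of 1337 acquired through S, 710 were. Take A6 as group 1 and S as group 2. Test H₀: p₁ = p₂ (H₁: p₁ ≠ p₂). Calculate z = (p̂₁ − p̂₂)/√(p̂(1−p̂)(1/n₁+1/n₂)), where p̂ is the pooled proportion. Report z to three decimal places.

p̂₁ = 262/511 ≈ 0.51272, p̂₂ = 710/1337 ≈ 0.53104.
Pooled p̂ = (262+710)/(511+1337) = 972/1848 = 0.52597.
SE = √(0.249325 × 0.00270489) = 0.02597.
z = (0.51272 − 0.53104)/0.02597 = -0.01832/0.02597 = -0.705.

z = -0.705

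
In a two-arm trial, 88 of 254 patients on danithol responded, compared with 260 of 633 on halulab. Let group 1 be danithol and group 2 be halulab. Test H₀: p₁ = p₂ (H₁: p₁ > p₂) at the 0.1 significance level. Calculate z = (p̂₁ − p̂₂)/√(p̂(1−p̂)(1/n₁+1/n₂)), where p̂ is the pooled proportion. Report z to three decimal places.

p̂₁ = 88/254 ≈ 0.346457, p̂₂ = 260/633 ≈ 0.410742.
Pooled p̂ = (88+260)/(254+633) = 348/887 = 0.392334.
SE = √(0.238408 × 0.00551679) = 0.036266.
z = (0.346457 − 0.410742)/0.036266 = -0.064285/0.036266 = -1.773.
p-value = P(Z > -1.773) ≈ 0.9619. With α = 0.1, fail to reject H₀.

z = -1.773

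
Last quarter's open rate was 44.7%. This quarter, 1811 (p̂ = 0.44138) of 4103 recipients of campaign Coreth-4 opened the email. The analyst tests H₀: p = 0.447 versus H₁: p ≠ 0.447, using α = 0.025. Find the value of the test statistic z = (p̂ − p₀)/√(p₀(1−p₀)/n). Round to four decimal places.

z = -0.7235

p̂ = 1811/4103 = 0.441384.
Standard error under H₀: √(0.447×0.553/4103) = 0.007762.
z = (0.441384 − 0.447)/0.007762 = -0.005616/0.007762 = -0.7235.
p-value = 2·P(Z > 0.723) ≈ 0.4694. With α = 0.025, fail to reject H₀.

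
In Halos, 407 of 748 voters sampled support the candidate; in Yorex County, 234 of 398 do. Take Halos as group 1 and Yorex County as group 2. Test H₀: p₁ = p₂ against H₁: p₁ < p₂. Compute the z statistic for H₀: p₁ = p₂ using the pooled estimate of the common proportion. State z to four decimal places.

z = -1.4227

p̂₁ = 407/748 ≈ 0.544118, p̂₂ = 234/398 ≈ 0.587940.
Pooled p̂ = (407+234)/(748+398) = 641/1146 = 0.559337.
SE = √(0.246479 × 0.00384946) = 0.030803.
z = (0.544118 − 0.587940)/0.030803 = -0.043822/0.030803 = -1.4227.
p-value = P(Z < -1.423) ≈ 0.0774.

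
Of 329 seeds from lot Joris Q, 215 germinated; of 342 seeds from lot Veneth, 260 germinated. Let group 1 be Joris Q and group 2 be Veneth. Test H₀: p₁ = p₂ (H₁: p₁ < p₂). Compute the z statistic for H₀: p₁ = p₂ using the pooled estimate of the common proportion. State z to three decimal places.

p̂₁ = 215/329 ≈ 0.653495, p̂₂ = 260/342 ≈ 0.760234.
Pooled p̂ = (215+260)/(329+342) = 475/671 = 0.707899.
SE = √(p̂(1−p̂)(1/n₁+1/n₂)) = √(0.707899·0.292101·0.00596349) = √(0.00123312) = 0.035116.
z = (0.653495 − 0.760234)/0.035116 = -0.106739/0.035116 = -3.040.
p-value = P(Z < -3.040) ≈ 0.0012.

z = -3.040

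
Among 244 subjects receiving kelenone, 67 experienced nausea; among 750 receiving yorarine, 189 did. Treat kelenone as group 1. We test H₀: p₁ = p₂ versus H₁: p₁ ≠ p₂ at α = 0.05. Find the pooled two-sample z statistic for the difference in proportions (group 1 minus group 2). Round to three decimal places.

z = 0.701

p̂₁ = 67/244 = 0.27459, p̂₂ = 189/750 = 0.25200.
Pooled p̂ = (67+189)/(244+750) = 256/994 = 0.25755.
SE = √(0.191216 × 0.00543169) = 0.03223.
z = (0.27459 − 0.25200)/0.03223 = 0.02259/0.03223 = 0.701.
Two-sided p-value ≈ 2·Φ(−0.701) = 0.4833; since p > α = 0.05, fail to reject H₀.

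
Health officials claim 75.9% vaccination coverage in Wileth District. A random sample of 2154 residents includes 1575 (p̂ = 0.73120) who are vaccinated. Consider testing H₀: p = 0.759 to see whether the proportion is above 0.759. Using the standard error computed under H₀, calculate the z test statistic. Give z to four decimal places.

p̂ = 1575/2154 ≈ 0.731198.
SE = √(p₀(1−p₀)/n) = √(0.18292/2154) = 0.009215.
z = (0.731198 − 0.759)/0.009215 = -0.027802/0.009215 = -3.0170.

z = -3.0170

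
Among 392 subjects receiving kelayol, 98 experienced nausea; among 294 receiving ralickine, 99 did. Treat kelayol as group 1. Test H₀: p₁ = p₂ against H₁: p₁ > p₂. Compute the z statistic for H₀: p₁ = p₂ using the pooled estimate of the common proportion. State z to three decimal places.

z = -2.485

p̂₁ = 98/392 ≈ 0.250000, p̂₂ = 99/294 ≈ 0.336735.
Pooled p̂ = (98+99)/(392+294) = 197/686 = 0.287172.
SE = √(0.204704 × 0.00595238) = 0.034907.
z = (0.250000 − 0.336735)/0.034907 = -0.086735/0.034907 = -2.485.
p-value = P(Z > -2.485) ≈ 0.9935.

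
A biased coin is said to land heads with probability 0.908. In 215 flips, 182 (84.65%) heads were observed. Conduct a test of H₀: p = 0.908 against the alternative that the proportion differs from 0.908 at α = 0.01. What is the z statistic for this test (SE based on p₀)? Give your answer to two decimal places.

z = -3.12

p̂ = 182/215 ≈ 0.8465.
SE = √(p₀(1−p₀)/n) = √(0.083536/215) = 0.0197.
z = (0.8465 − 0.908)/0.0197 = -0.0615/0.0197 = -3.12.
Two-sided p-value ≈ 2·Φ(−3.119) = 0.0018; since p < α = 0.01, reject H₀.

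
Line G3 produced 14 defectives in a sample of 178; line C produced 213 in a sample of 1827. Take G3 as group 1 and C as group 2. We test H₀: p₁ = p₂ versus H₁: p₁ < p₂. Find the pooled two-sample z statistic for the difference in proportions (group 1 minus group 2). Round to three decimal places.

z = -1.525

p̂₁ = 14/178 ≈ 0.07865, p̂₂ = 213/1827 ≈ 0.11658.
Pooled p̂ = (14+213)/(178+1827) = 227/2005 = 0.11322.
SE = √(p̂(1−p̂)(1/n₁+1/n₂)) = √(0.11322·0.88678·0.00616532) = √(0.000618992) = 0.02488.
z = (0.07865 − 0.11658)/0.02488 = -0.03793/0.02488 = -1.525.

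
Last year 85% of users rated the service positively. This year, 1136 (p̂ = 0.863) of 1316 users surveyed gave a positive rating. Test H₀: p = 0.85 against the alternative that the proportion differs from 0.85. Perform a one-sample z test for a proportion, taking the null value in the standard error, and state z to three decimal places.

p̂ = 1136/1316 = 0.86322.
Under H₀, SE = √(0.85·0.15/1316) = √(9.68845e-05) = 0.00984.
z = (0.86322 − 0.85)/0.00984 = 0.01322/0.00984 = 1.343.
p-value = 2·P(Z > 1.343) ≈ 0.1792.

z = 1.343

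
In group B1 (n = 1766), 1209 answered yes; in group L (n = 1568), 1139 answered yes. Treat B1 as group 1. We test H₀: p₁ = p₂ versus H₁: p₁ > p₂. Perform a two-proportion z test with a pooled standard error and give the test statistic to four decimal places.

z = -2.6399

p̂₁ = 1209/1766 = 0.684598, p̂₂ = 1139/1568 = 0.726403.
Pooled p̂ = (1209+1139)/(1766+1568) = 2348/3334 = 0.704259.
SE = √(0.208278 × 0.00120401) = 0.015836.
z = (0.684598 − 0.726403)/0.015836 = -0.041805/0.015836 = -2.6399.
p-value = P(Z > -2.640) ≈ 0.9959.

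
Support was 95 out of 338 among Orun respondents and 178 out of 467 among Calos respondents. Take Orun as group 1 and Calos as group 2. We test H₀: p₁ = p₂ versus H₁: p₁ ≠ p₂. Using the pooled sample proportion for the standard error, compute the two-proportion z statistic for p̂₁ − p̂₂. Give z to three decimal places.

z = -2.961

p̂₁ = 95/338 ≈ 0.281065, p̂₂ = 178/467 ≈ 0.381156.
Pooled p̂ = (95+178)/(338+467) = 273/805 = 0.339130.
SE = √(p̂(1−p̂)(1/n₁+1/n₂)) = √(0.339130·0.660870·0.00509991) = √(0.001143) = 0.033808.
z = (0.281065 − 0.381156)/0.033808 = -0.100091/0.033808 = -2.961.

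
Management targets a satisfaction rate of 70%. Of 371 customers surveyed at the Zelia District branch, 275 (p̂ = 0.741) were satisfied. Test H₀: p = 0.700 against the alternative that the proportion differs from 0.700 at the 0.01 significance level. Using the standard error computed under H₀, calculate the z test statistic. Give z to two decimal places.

p̂ = 275/371 ≈ 0.7412.
Under H₀, SE = √(0.7·0.3/371) = √(0.000566038) = 0.0238.
z = (0.7412 − 0.7)/0.0238 = 0.0412/0.0238 = 1.73.
Two-sided p-value ≈ 2·Φ(−1.733) = 0.0830. With α = 0.01, fail to reject H₀.

z = 1.73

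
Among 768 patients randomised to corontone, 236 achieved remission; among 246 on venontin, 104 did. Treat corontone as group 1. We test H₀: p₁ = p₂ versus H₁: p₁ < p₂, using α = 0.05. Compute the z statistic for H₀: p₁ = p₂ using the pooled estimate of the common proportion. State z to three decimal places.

z = -3.339

p̂₁ = 236/768 = 0.307292, p̂₂ = 104/246 = 0.422764.
Pooled p̂ = (236+104)/(768+246) = 340/1014 = 0.335306.
SE = √(0.222876 × 0.00536712) = 0.034586.
z = (0.307292 − 0.422764)/0.034586 = -0.115472/0.034586 = -3.339.
p-value = P(Z < -3.339) ≈ 0.0004; since p < α = 0.05, reject H₀.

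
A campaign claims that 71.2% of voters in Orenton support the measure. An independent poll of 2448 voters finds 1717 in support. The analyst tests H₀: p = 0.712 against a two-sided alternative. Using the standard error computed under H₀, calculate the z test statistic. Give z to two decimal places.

p̂ = 1717/2448 = 0.70139.
Under H₀, SE = √(0.712·0.288/2448) = √(8.37647e-05) = 0.00915.
z = (0.70139 − 0.712)/0.00915 = -0.01061/0.00915 = -1.16.
Two-sided p-value ≈ 2·Φ(−1.159) = 0.2463.

z = -1.16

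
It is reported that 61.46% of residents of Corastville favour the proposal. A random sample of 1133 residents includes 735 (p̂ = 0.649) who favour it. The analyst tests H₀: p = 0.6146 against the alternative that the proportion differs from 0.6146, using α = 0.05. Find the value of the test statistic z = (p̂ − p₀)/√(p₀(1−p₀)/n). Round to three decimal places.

z = 2.360

p̂ = 735/1133 = 0.64872.
SE = √(p₀(1−p₀)/n) = √(0.23687/1133) = 0.01446.
z = (0.64872 − 0.6146)/0.01446 = 0.03412/0.01446 = 2.360.
Two-sided p-value ≈ 2·Φ(−2.360) = 0.0183, so at α = 0.05 we reject H₀.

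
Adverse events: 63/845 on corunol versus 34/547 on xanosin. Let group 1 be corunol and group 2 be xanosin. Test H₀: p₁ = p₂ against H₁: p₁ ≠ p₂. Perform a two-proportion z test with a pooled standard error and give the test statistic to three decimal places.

p̂₁ = 63/845 = 0.074556, p̂₂ = 34/547 = 0.062157.
Pooled p̂ = (63+34)/(845+547) = 97/1392 = 0.069684.
SE = √(p̂(1−p̂)(1/n₁+1/n₂)) = √(0.069684·0.930316·0.00301159) = √(0.000195235) = 0.013973.
z = (0.074556 − 0.062157)/0.013973 = 0.012399/0.013973 = 0.887.

z = 0.887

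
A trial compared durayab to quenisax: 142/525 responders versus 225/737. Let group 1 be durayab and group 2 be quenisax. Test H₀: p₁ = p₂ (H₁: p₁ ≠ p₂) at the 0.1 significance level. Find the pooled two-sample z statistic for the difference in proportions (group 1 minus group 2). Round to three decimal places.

z = -1.342

p̂₁ = 142/525 = 0.27048, p̂₂ = 225/737 = 0.30529.
Pooled p̂ = (142+225)/(525+737) = 367/1262 = 0.29081.
SE = √(p̂(1−p̂)(1/n₁+1/n₂)) = √(0.29081·0.70919·0.00326161) = √(0.000672671) = 0.02594.
z = (0.27048 − 0.30529)/0.02594 = -0.03481/0.02594 = -1.342.
Two-sided p-value ≈ 2·Φ(−1.342) = 0.1795; since p > α = 0.1, fail to reject H₀.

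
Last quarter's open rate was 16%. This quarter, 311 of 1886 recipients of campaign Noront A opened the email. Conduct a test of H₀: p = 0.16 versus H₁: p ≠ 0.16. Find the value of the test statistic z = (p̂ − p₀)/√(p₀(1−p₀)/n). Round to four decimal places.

z = 0.5804

p̂ = 311/1886 = 0.1648993.
Under H₀, SE = √(0.16·0.84/1886) = √(7.12619e-05) = 0.0084417.
z = (0.1648993 − 0.16)/0.0084417 = 0.0048993/0.0084417 = 0.5804.
p-value = 2·P(Z > 0.580) ≈ 0.5617.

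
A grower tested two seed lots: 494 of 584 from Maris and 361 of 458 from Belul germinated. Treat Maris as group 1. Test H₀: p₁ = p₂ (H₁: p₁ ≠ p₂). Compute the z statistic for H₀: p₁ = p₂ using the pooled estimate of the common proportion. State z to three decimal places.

z = 2.408

p̂₁ = 494/584 ≈ 0.84589, p̂₂ = 361/458 ≈ 0.78821.
Pooled p̂ = (494+361)/(584+458) = 855/1042 = 0.82054.
SE = √(p̂(1−p̂)(1/n₁+1/n₂)) = √(0.82054·0.17946·0.00389573) = √(0.000573669) = 0.02395.
z = (0.84589 − 0.78821)/0.02395 = 0.05768/0.02395 = 2.408.
p-value = 2·P(Z > 2.408) ≈ 0.0160.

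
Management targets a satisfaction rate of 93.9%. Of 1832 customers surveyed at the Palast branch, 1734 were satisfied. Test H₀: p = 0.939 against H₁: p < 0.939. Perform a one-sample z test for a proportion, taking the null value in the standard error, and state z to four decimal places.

p̂ = 1734/1832 ≈ 0.946507.
Standard error under H₀: √(0.939×0.061/1832) = 0.005592.
z = (0.946507 − 0.939)/0.005592 = 0.007507/0.005592 = 1.3425.

z = 1.3425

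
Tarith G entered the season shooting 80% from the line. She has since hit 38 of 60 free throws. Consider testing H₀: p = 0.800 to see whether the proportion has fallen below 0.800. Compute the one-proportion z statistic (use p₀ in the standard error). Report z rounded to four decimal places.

z = -3.2275

p̂ = 38/60 = 0.633333.
SE = √(p₀(1−p₀)/n) = √(0.16/60) = 0.051640.
z = (0.633333 − 0.8)/0.051640 = -0.166667/0.051640 = -3.2275.
p-value = P(Z < -3.227) ≈ 0.0006.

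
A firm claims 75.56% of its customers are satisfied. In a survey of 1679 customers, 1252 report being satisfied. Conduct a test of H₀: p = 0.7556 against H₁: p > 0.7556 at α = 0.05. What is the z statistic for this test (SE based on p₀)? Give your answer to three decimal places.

p̂ = 1252/1679 = 0.74568.
Standard error under H₀: √(0.7556×0.2444/1679) = 0.01049.
z = (0.74568 − 0.7556)/0.01049 = -0.00992/0.01049 = -0.946.
p-value = P(Z > -0.946) ≈ 0.8279; since p > α = 0.05, fail to reject H₀.

z = -0.946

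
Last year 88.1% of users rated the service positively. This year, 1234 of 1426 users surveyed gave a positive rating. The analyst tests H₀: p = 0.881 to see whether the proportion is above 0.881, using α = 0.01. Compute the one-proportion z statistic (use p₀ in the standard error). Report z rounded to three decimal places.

z = -1.824

p̂ = 1234/1426 ≈ 0.865358.
Under H₀, SE = √(0.881·0.119/1426) = √(7.35196e-05) = 0.008574.
z = (0.865358 − 0.881)/0.008574 = -0.015642/0.008574 = -1.824.
p-value = P(Z > -1.824) ≈ 0.9659, so at α = 0.01 we fail to reject H₀.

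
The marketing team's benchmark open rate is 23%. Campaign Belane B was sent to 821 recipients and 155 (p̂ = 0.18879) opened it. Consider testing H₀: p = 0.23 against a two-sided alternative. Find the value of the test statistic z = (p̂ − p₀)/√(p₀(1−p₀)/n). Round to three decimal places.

z = -2.806

p̂ = 155/821 = 0.188794.
Under H₀, SE = √(0.23·0.77/821) = √(0.000215713) = 0.014687.
z = (0.188794 − 0.23)/0.014687 = -0.041206/0.014687 = -2.806.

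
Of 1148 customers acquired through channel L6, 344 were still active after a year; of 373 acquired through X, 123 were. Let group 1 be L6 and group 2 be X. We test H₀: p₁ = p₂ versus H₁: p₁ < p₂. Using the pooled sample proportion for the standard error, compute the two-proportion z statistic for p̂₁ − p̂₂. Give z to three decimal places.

z = -1.095

p̂₁ = 344/1148 ≈ 0.29965, p̂₂ = 123/373 ≈ 0.32976.
Pooled p̂ = (344+123)/(1148+373) = 467/1521 = 0.30703.
SE = √(p̂(1−p̂)(1/n₁+1/n₂)) = √(0.30703·0.69297·0.00355205) = √(0.000755749) = 0.02749.
z = (0.29965 − 0.32976)/0.02749 = -0.03011/0.02749 = -1.095.
p-value = P(Z < -1.095) ≈ 0.1367.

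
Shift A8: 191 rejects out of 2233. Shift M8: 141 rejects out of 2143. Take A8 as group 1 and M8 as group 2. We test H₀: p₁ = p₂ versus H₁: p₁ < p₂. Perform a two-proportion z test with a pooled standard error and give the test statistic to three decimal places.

p̂₁ = 191/2233 = 0.085535, p̂₂ = 141/2143 = 0.065796.
Pooled p̂ = (191+141)/(2233+2143) = 332/4376 = 0.075868.
SE = √(p̂(1−p̂)(1/n₁+1/n₂)) = √(0.075868·0.924132·0.000914464) = √(6.41152e-05) = 0.008007.
z = (0.085535 − 0.065796)/0.008007 = 0.019739/0.008007 = 2.465.

z = 2.465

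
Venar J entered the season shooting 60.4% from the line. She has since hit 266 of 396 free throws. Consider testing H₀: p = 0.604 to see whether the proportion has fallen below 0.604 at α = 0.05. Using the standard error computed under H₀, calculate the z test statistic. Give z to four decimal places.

z = 2.7554

p̂ = 266/396 = 0.671717.
Under H₀, SE = √(0.604·0.396/396) = √(0.000604) = 0.024576.
z = (0.671717 − 0.604)/0.024576 = 0.067717/0.024576 = 2.7554.
p-value = P(Z < 2.755) ≈ 0.9971; since p > α = 0.05, fail to reject H₀.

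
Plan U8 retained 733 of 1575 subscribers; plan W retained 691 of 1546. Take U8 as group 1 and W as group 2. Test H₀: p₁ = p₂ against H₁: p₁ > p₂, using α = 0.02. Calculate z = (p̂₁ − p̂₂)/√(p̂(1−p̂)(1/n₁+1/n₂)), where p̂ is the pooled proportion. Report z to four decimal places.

p̂₁ = 733/1575 ≈ 0.465397, p̂₂ = 691/1546 ≈ 0.446960.
Pooled p̂ = (733+691)/(1575+1546) = 1424/3121 = 0.456264.
SE = √(0.248087 × 0.00128175) = 0.017832.
z = (0.465397 − 0.446960)/0.017832 = 0.018437/0.017832 = 1.0339.
p-value = P(Z > 1.034) ≈ 0.1506. With α = 0.02, fail to reject H₀.

z = 1.0339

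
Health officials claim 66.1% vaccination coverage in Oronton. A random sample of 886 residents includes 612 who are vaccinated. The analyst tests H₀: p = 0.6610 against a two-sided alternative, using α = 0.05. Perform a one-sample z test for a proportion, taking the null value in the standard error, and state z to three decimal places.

z = 1.870

p̂ = 612/886 ≈ 0.69074.
Under H₀, SE = √(0.661·0.339/886) = √(0.000252911) = 0.01590.
z = (0.69074 − 0.661)/0.01590 = 0.02974/0.01590 = 1.870.
p-value = 2·P(Z > 1.870) ≈ 0.0614; since p > α = 0.05, fail to reject H₀.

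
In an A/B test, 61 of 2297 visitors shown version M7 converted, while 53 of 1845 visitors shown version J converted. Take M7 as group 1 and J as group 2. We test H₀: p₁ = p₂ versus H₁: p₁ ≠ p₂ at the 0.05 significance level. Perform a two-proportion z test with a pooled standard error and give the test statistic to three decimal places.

z = -0.424

p̂₁ = 61/2297 = 0.026556, p̂₂ = 53/1845 = 0.028726.
Pooled p̂ = (61+53)/(2297+1845) = 114/4142 = 0.027523.
SE = √(0.0267654 × 0.000977356) = 0.005115.
z = (0.026556 − 0.028726)/0.005115 = -0.002170/0.005115 = -0.424.
p-value = 2·P(Z > 0.424) ≈ 0.6714. With α = 0.05, fail to reject H₀.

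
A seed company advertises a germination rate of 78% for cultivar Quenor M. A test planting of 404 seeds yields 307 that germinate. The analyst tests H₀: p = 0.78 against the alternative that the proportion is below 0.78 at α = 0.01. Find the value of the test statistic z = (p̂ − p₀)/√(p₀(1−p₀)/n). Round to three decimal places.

p̂ = 307/404 = 0.75990.
SE = √(p₀(1−p₀)/n) = √(0.1716/404) = 0.02061.
z = (0.75990 − 0.78)/0.02061 = -0.02010/0.02061 = -0.975.
p-value = P(Z < -0.975) ≈ 0.1647. With α = 0.01, fail to reject H₀.

z = -0.975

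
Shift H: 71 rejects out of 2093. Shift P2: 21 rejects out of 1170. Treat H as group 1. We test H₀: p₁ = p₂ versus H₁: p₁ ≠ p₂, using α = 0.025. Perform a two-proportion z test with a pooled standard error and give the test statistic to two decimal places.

p̂₁ = 71/2093 ≈ 0.03392, p̂₂ = 21/1170 ≈ 0.01795.
Pooled p̂ = (71+21)/(2093+1170) = 92/3263 = 0.02819.
SE = √(p̂(1−p̂)(1/n₁+1/n₂)) = √(0.02819·0.97181·0.00133248) = √(3.651e-05) = 0.00604.
z = (0.03392 − 0.01795)/0.00604 = 0.01597/0.00604 = 2.64.
Two-sided p-value ≈ 2·Φ(−2.644) = 0.0082, so at α = 0.025 we reject H₀.

z = 2.64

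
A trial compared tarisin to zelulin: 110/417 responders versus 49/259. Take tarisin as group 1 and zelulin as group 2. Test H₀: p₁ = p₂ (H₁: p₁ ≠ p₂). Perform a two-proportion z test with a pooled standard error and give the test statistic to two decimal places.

z = 2.22

p̂₁ = 110/417 ≈ 0.2638, p̂₂ = 49/259 ≈ 0.1892.
Pooled p̂ = (110+49)/(417+259) = 159/676 = 0.2352.
SE = √(p̂(1−p̂)(1/n₁+1/n₂)) = √(0.2352·0.7648·0.00625909) = √(0.00112591) = 0.0336.
z = (0.2638 − 0.1892)/0.0336 = 0.0746/0.0336 = 2.22.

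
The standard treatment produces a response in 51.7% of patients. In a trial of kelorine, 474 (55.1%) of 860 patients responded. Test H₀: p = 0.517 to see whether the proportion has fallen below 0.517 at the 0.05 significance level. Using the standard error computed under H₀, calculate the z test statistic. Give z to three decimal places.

z = 2.005

p̂ = 474/860 ≈ 0.55116.
Under H₀, SE = √(0.517·0.483/860) = √(0.000290362) = 0.01704.
z = (0.55116 − 0.517)/0.01704 = 0.03416/0.01704 = 2.005.
p-value = P(Z < 2.005) ≈ 0.9775. With α = 0.05, fail to reject H₀.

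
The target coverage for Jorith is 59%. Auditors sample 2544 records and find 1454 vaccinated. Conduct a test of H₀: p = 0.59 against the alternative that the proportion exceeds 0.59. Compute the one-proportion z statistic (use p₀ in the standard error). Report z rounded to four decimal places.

z = -1.8930

p̂ = 1454/2544 ≈ 0.571541.
Under H₀, SE = √(0.59·0.41/2544) = √(9.50865e-05) = 0.009751.
z = (0.571541 − 0.59)/0.009751 = -0.018459/0.009751 = -1.8930.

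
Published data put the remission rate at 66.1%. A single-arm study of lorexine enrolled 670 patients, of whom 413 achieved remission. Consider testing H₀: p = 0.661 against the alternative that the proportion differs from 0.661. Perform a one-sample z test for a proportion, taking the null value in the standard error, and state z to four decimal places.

p̂ = 413/670 ≈ 0.616418.
Standard error under H₀: √(0.661×0.339/670) = 0.018288.
z = (0.616418 − 0.661)/0.018288 = -0.044582/0.018288 = -2.4378.
Two-sided p-value ≈ 2·Φ(−2.438) = 0.0148.

z = -2.4378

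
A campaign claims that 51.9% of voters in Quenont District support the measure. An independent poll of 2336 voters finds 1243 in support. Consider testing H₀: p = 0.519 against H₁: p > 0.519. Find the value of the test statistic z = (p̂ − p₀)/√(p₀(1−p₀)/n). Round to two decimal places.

z = 1.27

p̂ = 1243/2336 = 0.5321.
SE = √(p₀(1−p₀)/n) = √(0.24964/2336) = 0.0103.
z = (0.5321 − 0.519)/0.0103 = 0.0131/0.0103 = 1.27.
p-value = P(Z > 1.268) ≈ 0.1024.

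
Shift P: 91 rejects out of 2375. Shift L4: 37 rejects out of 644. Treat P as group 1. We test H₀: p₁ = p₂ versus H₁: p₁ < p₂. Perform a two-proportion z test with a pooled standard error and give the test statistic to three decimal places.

z = -2.138

p̂₁ = 91/2375 = 0.038316, p̂₂ = 37/644 = 0.057453.
Pooled p̂ = (91+37)/(2375+644) = 128/3019 = 0.042398.
SE = √(p̂(1−p̂)(1/n₁+1/n₂)) = √(0.042398·0.957602·0.00197385) = √(8.01393e-05) = 0.008952.
z = (0.038316 − 0.057453)/0.008952 = -0.019137/0.008952 = -2.138.
p-value = P(Z < -2.138) ≈ 0.0163.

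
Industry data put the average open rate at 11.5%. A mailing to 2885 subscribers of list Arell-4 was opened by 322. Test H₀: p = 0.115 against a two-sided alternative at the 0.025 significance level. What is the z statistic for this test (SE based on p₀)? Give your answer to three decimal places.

p̂ = 322/2885 = 0.111612.
Standard error under H₀: √(0.115×0.885/2885) = 0.005939.
z = (0.111612 − 0.115)/0.005939 = -0.003388/0.005939 = -0.570.
p-value = 2·P(Z > 0.570) ≈ 0.5684, so at α = 0.025 we fail to reject H₀.

z = -0.570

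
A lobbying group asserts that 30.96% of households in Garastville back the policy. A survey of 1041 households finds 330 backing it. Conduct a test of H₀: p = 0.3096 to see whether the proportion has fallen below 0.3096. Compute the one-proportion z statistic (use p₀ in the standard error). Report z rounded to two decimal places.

z = 0.52

p̂ = 330/1041 = 0.3170.
Under H₀, SE = √(0.3096·0.6904/1041) = √(0.000205329) = 0.0143.
z = (0.3170 − 0.3096)/0.0143 = 0.0074/0.0143 = 0.52.
p-value = P(Z < 0.517) ≈ 0.6973.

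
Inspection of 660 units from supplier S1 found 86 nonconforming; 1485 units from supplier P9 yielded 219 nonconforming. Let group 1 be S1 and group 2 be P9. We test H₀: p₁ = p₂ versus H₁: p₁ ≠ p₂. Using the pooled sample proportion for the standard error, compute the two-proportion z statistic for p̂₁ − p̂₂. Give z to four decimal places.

p̂₁ = 86/660 = 0.130303, p̂₂ = 219/1485 = 0.147475.
Pooled p̂ = (86+219)/(660+1485) = 305/2145 = 0.142191.
SE = √(0.121973 × 0.00218855) = 0.016338.
z = (0.130303 − 0.147475)/0.016338 = -0.017172/0.016338 = -1.0510.

z = -1.0510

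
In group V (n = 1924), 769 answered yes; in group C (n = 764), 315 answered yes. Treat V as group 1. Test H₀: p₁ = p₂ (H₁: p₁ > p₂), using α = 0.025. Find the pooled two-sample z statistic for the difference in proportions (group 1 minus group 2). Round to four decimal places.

z = -0.6014

p̂₁ = 769/1924 = 0.399688, p̂₂ = 315/764 = 0.412304.
Pooled p̂ = (769+315)/(1924+764) = 1084/2688 = 0.403274.
SE = √(0.240644 × 0.00182865) = 0.020977.
z = (0.399688 − 0.412304)/0.020977 = -0.012616/0.020977 = -0.6014.
p-value = P(Z > -0.601) ≈ 0.7262; since p > α = 0.025, fail to reject H₀.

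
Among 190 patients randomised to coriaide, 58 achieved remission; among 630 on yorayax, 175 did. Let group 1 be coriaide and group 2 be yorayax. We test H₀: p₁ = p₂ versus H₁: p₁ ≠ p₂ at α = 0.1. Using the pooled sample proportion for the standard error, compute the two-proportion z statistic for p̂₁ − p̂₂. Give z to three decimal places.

z = 0.736

p̂₁ = 58/190 ≈ 0.30526, p̂₂ = 175/630 ≈ 0.27778.
Pooled p̂ = (58+175)/(190+630) = 233/820 = 0.28415.
SE = √(p̂(1−p̂)(1/n₁+1/n₂)) = √(0.28415·0.71585·0.00685046) = √(0.00139343) = 0.03733.
z = (0.30526 − 0.27778)/0.03733 = 0.02748/0.03733 = 0.736.
p-value = 2·P(Z > 0.736) ≈ 0.4615, so at α = 0.1 we fail to reject H₀.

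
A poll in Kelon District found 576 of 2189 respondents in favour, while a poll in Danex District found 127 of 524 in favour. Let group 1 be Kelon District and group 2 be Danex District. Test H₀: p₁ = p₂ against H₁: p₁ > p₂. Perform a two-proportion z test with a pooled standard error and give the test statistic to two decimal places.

p̂₁ = 576/2189 ≈ 0.2631, p̂₂ = 127/524 ≈ 0.2424.
Pooled p̂ = (576+127)/(2189+524) = 703/2713 = 0.2591.
SE = √(p̂(1−p̂)(1/n₁+1/n₂)) = √(0.2591·0.7409·0.00236523) = √(0.000454072) = 0.0213.
z = (0.2631 − 0.2424)/0.0213 = 0.0207/0.0213 = 0.97.
p-value = P(Z > 0.975) ≈ 0.1649.

z = 0.97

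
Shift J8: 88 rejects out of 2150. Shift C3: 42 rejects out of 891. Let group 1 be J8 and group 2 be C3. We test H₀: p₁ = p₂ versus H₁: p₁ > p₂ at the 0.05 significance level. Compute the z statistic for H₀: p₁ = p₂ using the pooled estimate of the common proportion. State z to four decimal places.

p̂₁ = 88/2150 ≈ 0.040930, p̂₂ = 42/891 ≈ 0.047138.
Pooled p̂ = (88+42)/(2150+891) = 130/3041 = 0.042749.
SE = √(0.0409216 × 0.00158745) = 0.008060.
z = (0.040930 − 0.047138)/0.008060 = -0.006208/0.008060 = -0.7702.
p-value = P(Z > -0.770) ≈ 0.7794, so at α = 0.05 we fail to reject H₀.

z = -0.7702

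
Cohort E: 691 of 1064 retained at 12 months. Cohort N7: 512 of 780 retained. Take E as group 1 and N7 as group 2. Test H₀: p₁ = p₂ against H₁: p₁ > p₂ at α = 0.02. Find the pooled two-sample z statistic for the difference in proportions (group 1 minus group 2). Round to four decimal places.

z = -0.3107

p̂₁ = 691/1064 = 0.649436, p̂₂ = 512/780 = 0.656410.
Pooled p̂ = (691+512)/(1064+780) = 1203/1844 = 0.652386.
SE = √(p̂(1−p̂)(1/n₁+1/n₂)) = √(0.652386·0.347614·0.0022219) = √(0.000503879) = 0.022447.
z = (0.649436 − 0.656410)/0.022447 = -0.006974/0.022447 = -0.3107.
p-value = P(Z > -0.311) ≈ 0.6220, so at α = 0.02 we fail to reject H₀.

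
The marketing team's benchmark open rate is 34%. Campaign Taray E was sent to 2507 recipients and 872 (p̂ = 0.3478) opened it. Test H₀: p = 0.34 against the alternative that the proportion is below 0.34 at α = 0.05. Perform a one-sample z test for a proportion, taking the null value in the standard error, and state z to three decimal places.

z = 0.827

p̂ = 872/2507 ≈ 0.347826.
SE = √(p₀(1−p₀)/n) = √(0.2244/2507) = 0.009461.
z = (0.347826 − 0.34)/0.009461 = 0.007826/0.009461 = 0.827.
p-value = P(Z < 0.827) ≈ 0.7959. With α = 0.05, fail to reject H₀.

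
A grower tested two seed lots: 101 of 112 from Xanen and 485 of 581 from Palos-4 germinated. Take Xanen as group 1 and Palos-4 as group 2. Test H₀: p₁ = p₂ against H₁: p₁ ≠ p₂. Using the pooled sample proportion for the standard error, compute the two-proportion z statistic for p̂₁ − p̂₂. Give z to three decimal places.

z = 1.797

p̂₁ = 101/112 = 0.90179, p̂₂ = 485/581 = 0.83477.
Pooled p̂ = (101+485)/(112+581) = 586/693 = 0.84560.
SE = √(p̂(1−p̂)(1/n₁+1/n₂)) = √(0.84560·0.15440·0.0106497) = √(0.00139045) = 0.03729.
z = (0.90179 − 0.83477)/0.03729 = 0.06702/0.03729 = 1.797.
p-value = 2·P(Z > 1.797) ≈ 0.0723.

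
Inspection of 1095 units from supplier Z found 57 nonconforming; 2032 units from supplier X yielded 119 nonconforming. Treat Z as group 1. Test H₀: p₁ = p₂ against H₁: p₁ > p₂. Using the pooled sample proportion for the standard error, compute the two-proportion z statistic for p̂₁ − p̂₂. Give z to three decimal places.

p̂₁ = 57/1095 = 0.05205, p̂₂ = 119/2032 = 0.05856.
Pooled p̂ = (57+119)/(1095+2032) = 176/3127 = 0.05628.
SE = √(p̂(1−p̂)(1/n₁+1/n₂)) = √(0.05628·0.94372·0.00140537) = √(7.46477e-05) = 0.00864.
z = (0.05205 − 0.05856)/0.00864 = -0.00651/0.00864 = -0.753.
p-value = P(Z > -0.753) ≈ 0.7744.

z = -0.753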